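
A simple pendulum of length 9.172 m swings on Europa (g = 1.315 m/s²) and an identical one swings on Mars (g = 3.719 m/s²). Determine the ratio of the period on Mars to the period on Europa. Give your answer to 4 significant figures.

0.5946

T ∝ 1/√g, so T₂/T₁ = √(g₁/g₂) = √(1.315/3.719) = 0.5946.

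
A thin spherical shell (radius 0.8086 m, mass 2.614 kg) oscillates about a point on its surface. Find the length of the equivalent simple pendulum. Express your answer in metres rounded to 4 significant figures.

The equivalent simple-pendulum length is L_eq = I/(md), where I is about the pivot and d = 0.80860 m.
I_cm = (2/3)mR² = 1.1394 kg·m², so I = I_cm + md² = 1.1394 + 1.7091 = 2.8485 kg·m².
L_eq = 2.8485/(2.614 × 0.80860) = 1.348 m.

1.348 m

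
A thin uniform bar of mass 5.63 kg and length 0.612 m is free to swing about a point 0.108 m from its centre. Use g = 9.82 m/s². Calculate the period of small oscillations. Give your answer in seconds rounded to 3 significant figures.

1.26 s

For a physical pendulum T = 2π√(I/(mgd)), with d = 0.1080 m from pivot to centre of mass.
I_cm = mL²/12 = 5.63 × 0.612²/12 = 0.1757 kg·m²; I = I_cm + md² = 0.1757 + 5.63 × 0.1080² = 0.2414 kg·m².
T = 2π√(0.2414/(5.63 × 9.82 × 0.1080)) = 1.26 s.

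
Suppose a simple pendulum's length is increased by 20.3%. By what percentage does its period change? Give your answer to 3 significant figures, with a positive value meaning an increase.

T ∝ √L, so T'/T = √(1.203) = 1.097.
Percentage change in T = (1.097 − 1) × 100% = 9.68%.

9.68%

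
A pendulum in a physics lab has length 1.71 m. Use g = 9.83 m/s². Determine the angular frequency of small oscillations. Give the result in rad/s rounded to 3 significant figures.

2.40 rad/s

ω = √(g/L) = √(9.83/1.71) = 2.40 rad/s.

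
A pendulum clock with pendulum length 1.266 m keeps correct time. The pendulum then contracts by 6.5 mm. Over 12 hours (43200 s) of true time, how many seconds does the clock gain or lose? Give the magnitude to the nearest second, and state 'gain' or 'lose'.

gain 111 s

T ∝ √L, so T'/T = √(1.25950/1.266) = 0.997430.
In 43200 s of true time the clock registers 43200/0.997430 = 43311.3 s, so it gains 111 s.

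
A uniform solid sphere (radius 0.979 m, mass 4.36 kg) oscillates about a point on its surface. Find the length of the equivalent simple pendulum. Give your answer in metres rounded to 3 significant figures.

1.37 m

The equivalent simple-pendulum length is L_eq = I/(md), where I is about the pivot and d = 0.9790 m.
I_cm = (2/5)mR² = 1.672 kg·m², so I = I_cm + md² = 1.672 + 4.179 = 5.850 kg·m².
L_eq = 5.850/(4.36 × 0.9790) = 1.37 m.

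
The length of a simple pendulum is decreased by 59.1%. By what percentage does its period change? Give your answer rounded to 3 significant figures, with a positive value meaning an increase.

-36.0%

T ∝ √L, so T'/T = √(0.4090) = 0.6395.
Percentage change in T = (0.6395 − 1) × 100% = -36.0%.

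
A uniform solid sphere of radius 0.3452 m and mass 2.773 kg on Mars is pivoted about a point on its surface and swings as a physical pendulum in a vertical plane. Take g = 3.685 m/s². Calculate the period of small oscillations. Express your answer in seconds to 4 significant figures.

2.275 s

I_cm = (2/5)mr² = 0.13218 kg·m². The pivot is at distance d = 0.3452 m from the centre of mass.
By the parallel-axis theorem, I = I_cm + md² = 0.13218 + 0.33044 = 0.46261 kg·m².
T = 2π√(I/(mgd)) = 2π√(0.46261/(2.773 × 3.685 × 0.3452)) = 2.275 s.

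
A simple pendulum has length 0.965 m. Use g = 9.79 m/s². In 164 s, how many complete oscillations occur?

T = 2π√(L/g) = 2π√(0.965/9.79) = 1.973 s.
Number of complete oscillations = ⌊164/1.973⌋ = ⌊83.14⌋ = 83.

83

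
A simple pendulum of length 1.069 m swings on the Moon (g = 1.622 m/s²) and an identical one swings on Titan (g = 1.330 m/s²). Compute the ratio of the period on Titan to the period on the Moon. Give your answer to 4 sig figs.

1.104

T ∝ 1/√g, so T₂/T₁ = √(g₁/g₂) = √(1.622/1.330) = 1.104.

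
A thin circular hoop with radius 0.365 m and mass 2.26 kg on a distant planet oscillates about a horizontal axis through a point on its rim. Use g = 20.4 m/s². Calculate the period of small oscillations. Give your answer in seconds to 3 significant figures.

1.19 s

I_cm = mr² = 0.3011 kg·m². The pivot is at distance d = 0.365 m from the centre of mass.
By the parallel-axis theorem, I = I_cm + md² = 0.3011 + 0.3011 = 0.6022 kg·m².
T = 2π√(I/(mgd)) = 2π√(0.6022/(2.26 × 20.4 × 0.365)) = 1.19 s.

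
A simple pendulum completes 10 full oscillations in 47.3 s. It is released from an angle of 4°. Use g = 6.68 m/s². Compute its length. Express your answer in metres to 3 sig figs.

3.79 m

T = 47.3/10 = 4.730 s.
From T = 2π√(L/g), L = gT²/(4π²) = 6.68 × 4.730²/(4π²) = 3.79 m.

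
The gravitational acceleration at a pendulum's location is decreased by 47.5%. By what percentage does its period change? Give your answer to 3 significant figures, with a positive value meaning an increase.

38.0%

T ∝ 1/√g, so T'/T = 1/√(0.5250) = 1.380.
Percentage change in T = (1.380 − 1) × 100% = 38.0%.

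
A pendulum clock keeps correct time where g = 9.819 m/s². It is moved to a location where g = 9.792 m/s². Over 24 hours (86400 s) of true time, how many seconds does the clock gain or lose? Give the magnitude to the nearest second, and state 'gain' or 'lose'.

The clock's period scales as T ∝ 1/√g, so T'/T = √(9.819/9.792) = 1.00138.
In 86400 s of true time the clock registers 86400/1.00138 = 86281.1 s, so it loses 119 s.

lose 119 s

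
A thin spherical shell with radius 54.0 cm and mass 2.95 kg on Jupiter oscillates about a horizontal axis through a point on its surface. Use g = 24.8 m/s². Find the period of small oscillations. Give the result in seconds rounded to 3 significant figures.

I_cm = (2/3)mr² = 0.5735 kg·m². The pivot is at distance d = 0.540 m from the centre of mass.
By the parallel-axis theorem, I = I_cm + md² = 0.5735 + 0.8602 = 1.434 kg·m².
T = 2π√(I/(mgd)) = 2π√(1.434/(2.95 × 24.8 × 0.540)) = 1.20 s.

1.20 s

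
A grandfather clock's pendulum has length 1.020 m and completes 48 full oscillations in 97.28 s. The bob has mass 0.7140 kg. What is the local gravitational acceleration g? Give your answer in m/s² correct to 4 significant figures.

T = 97.28/48 = 2.0267 s.
From T = 2π√(L/g), g = 4π²L/T² = 4π² × 1.020/2.0267² = 9.804 m/s².

9.804 m/s²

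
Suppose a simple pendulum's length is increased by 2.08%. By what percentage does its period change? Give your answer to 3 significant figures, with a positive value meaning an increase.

1.03%

T ∝ √L, so T'/T = √(1.021) = 1.010.
Percentage change in T = (1.010 − 1) × 100% = 1.03%.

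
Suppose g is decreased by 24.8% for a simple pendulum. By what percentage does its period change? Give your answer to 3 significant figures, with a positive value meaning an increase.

15.3%

T ∝ 1/√g, so T'/T = 1/√(0.7520) = 1.153.
Percentage change in T = (1.153 − 1) × 100% = 15.3%.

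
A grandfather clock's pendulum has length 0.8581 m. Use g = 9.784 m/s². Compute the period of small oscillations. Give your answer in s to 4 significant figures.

T = 2π√(L/g) = 2π√(0.8581/9.784) = 2π × 0.29615 = 1.861 s.

1.861 s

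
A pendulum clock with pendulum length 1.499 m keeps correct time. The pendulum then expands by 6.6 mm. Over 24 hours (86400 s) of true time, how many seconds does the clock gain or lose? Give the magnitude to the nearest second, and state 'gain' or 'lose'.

T ∝ √L, so T'/T = √(1.50560/1.499) = 1.00220.
In 86400 s of true time the clock registers 86400/1.00220 = 86210.4 s, so it loses 190 s.

lose 190 s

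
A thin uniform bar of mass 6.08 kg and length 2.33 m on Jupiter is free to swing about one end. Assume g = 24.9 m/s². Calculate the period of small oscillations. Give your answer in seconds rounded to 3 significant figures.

1.57 s

For a physical pendulum T = 2π√(I/(mgd)), with d = 1.165 m from pivot to centre of mass.
I_cm = mL²/12 = 6.08 × 2.33²/12 = 2.751 kg·m²; I = I_cm + md² = 2.751 + 6.08 × 1.165² = 11.00 kg·m².
T = 2π√(11.00/(6.08 × 24.9 × 1.165)) = 1.57 s.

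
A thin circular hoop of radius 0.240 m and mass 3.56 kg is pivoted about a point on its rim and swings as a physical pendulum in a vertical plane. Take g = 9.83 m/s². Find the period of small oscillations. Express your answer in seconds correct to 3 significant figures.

1.39 s

I_cm = mr² = 0.2051 kg·m². The pivot is at distance d = 0.240 m from the centre of mass.
By the parallel-axis theorem, I = I_cm + md² = 0.2051 + 0.2051 = 0.4101 kg·m².
T = 2π√(I/(mgd)) = 2π√(0.4101/(3.56 × 9.83 × 0.240)) = 1.39 s.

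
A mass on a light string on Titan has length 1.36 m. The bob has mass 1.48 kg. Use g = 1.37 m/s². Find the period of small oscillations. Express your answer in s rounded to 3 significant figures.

6.26 s

T = 2π√(L/g) = 2π√(1.36/1.37) = 2π × 0.9963 = 6.26 s.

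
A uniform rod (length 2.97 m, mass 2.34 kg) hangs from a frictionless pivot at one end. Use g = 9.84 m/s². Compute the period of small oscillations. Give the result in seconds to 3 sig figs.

2.82 s

For a physical pendulum T = 2π√(I/(mgd)), with d = 1.485 m from pivot to centre of mass.
I_cm = mL²/12 = 2.34 × 2.97²/12 = 1.720 kg·m²; I = I_cm + md² = 1.720 + 2.34 × 1.485² = 6.880 kg·m².
T = 2π√(6.880/(2.34 × 9.84 × 1.485)) = 2.82 s.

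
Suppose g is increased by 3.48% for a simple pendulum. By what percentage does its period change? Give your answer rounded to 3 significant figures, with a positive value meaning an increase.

-1.70%

T ∝ 1/√g, so T'/T = 1/√(1.035) = 0.9830.
Percentage change in T = (0.9830 − 1) × 100% = -1.70%.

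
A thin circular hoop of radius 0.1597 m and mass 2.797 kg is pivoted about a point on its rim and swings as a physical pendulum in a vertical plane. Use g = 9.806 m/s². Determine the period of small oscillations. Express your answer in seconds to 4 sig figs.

1.134 s

I_cm = mr² = 0.071335 kg·m². The pivot is at distance d = 0.1597 m from the centre of mass.
By the parallel-axis theorem, I = I_cm + md² = 0.071335 + 0.071335 = 0.14267 kg·m².
T = 2π√(I/(mgd)) = 2π√(0.14267/(2.797 × 9.806 × 0.1597)) = 1.134 s.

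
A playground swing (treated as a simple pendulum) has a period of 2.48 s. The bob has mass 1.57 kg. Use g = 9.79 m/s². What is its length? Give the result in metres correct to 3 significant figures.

1.53 m

From T = 2π√(L/g), L = gT²/(4π²) = 9.79 × 2.480²/(4π²) = 1.53 m.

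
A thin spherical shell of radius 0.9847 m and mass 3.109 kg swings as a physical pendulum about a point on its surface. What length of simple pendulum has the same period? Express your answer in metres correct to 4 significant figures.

1.641 m

The equivalent simple-pendulum length is L_eq = I/(md), where I is about the pivot and d = 0.98470 m.
I_cm = (2/3)mR² = 2.0097 kg·m², so I = I_cm + md² = 2.0097 + 3.0146 = 5.0243 kg·m².
L_eq = 5.0243/(3.109 × 0.98470) = 1.641 m.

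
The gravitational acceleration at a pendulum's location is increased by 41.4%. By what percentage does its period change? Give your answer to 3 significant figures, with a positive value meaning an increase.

-15.9%

T ∝ 1/√g, so T'/T = 1/√(1.414) = 0.8410.
Percentage change in T = (0.8410 − 1) × 100% = -15.9%.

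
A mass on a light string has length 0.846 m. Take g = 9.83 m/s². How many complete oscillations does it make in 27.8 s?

T = 2π√(L/g) = 2π√(0.846/9.83) = 1.843 s.
Number of complete oscillations = ⌊27.8/1.843⌋ = ⌊15.08⌋ = 15.

15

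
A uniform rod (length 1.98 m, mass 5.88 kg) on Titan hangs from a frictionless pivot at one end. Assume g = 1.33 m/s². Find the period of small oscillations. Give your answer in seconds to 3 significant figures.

6.26 s

For a physical pendulum T = 2π√(I/(mgd)), with d = 0.9900 m from pivot to centre of mass.
I_cm = mL²/12 = 5.88 × 1.98²/12 = 1.921 kg·m²; I = I_cm + md² = 1.921 + 5.88 × 0.9900² = 7.684 kg·m².
T = 2π√(7.684/(5.88 × 1.33 × 0.9900)) = 6.26 s.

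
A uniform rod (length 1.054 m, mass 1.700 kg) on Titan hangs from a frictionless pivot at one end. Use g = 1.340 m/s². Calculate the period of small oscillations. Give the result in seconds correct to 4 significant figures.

For a physical pendulum T = 2π√(I/(mgd)), with d = 0.52700 m from pivot to centre of mass.
I_cm = mL²/12 = 1.700 × 1.054²/12 = 0.15738 kg·m²; I = I_cm + md² = 0.15738 + 1.700 × 0.52700² = 0.62952 kg·m².
T = 2π√(0.62952/(1.700 × 1.340 × 0.52700)) = 4.550 s.

4.550 s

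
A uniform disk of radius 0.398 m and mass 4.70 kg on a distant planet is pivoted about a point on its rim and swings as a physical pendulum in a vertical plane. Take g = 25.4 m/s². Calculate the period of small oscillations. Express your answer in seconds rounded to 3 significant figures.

I_cm = ½mr² = 0.3722 kg·m². The pivot is at distance d = 0.398 m from the centre of mass.
By the parallel-axis theorem, I = I_cm + md² = 0.3722 + 0.7445 = 1.117 kg·m².
T = 2π√(I/(mgd)) = 2π√(1.117/(4.70 × 25.4 × 0.398)) = 0.963 s.

0.963 s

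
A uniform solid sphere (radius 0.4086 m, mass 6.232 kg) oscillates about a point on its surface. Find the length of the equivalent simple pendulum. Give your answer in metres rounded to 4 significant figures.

The equivalent simple-pendulum length is L_eq = I/(md), where I is about the pivot and d = 0.40860 m.
I_cm = (2/5)mR² = 0.41618 kg·m², so I = I_cm + md² = 0.41618 + 1.0405 = 1.4566 kg·m².
L_eq = 1.4566/(6.232 × 0.40860) = 0.5720 m.

0.5720 m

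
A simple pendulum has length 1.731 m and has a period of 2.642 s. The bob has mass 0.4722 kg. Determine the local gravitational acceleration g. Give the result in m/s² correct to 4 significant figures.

9.790 m/s²

From T = 2π√(L/g), g = 4π²L/T² = 4π² × 1.731/2.6420² = 9.790 m/s².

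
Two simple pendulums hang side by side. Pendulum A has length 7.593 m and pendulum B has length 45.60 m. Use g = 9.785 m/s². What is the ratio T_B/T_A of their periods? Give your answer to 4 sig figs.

T ∝ √L, so T_B/T_A = √(L_B/L_A) = √(45.60/7.593) = 2.451.

2.451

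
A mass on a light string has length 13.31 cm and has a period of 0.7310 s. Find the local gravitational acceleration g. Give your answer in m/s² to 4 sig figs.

9.833 m/s²

From T = 2π√(L/g), g = 4π²L/T² = 4π² × 0.1331/0.73100² = 9.833 m/s².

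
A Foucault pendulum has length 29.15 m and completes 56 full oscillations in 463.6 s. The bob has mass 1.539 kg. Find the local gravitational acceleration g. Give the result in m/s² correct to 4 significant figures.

T = 463.6/56 = 8.2786 s.
From T = 2π√(L/g), g = 4π²L/T² = 4π² × 29.15/8.2786² = 16.79 m/s².

16.79 m/s²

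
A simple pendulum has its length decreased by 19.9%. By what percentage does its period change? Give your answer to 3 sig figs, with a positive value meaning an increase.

-10.5%

T ∝ √L, so T'/T = √(0.8010) = 0.8950.
Percentage change in T = (0.8950 − 1) × 100% = -10.5%.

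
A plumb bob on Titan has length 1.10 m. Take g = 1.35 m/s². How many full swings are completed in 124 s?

21

T = 2π√(L/g) = 2π√(1.10/1.35) = 5.672 s.
Number of complete oscillations = ⌊124/5.672⌋ = ⌊21.86⌋ = 21.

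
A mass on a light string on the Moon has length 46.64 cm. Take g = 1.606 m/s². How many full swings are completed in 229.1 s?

67

T = 2π√(L/g) = 2π√(0.4664/1.606) = 3.3860 s.
Number of complete oscillations = ⌊229.1/3.3860⌋ = ⌊67.661⌋ = 67.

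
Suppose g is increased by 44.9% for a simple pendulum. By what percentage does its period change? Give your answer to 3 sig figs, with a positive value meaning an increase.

-16.9%

T ∝ 1/√g, so T'/T = 1/√(1.449) = 0.8307.
Percentage change in T = (0.8307 − 1) × 100% = -16.9%.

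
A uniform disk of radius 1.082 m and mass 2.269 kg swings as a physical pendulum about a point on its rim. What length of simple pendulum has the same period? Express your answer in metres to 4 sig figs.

1.623 m

The equivalent simple-pendulum length is L_eq = I/(md), where I is about the pivot and d = 1.0820 m.
I_cm = ½mR² = 1.3282 kg·m², so I = I_cm + md² = 1.3282 + 2.6564 = 3.9846 kg·m².
L_eq = 3.9846/(2.269 × 1.0820) = 1.623 m.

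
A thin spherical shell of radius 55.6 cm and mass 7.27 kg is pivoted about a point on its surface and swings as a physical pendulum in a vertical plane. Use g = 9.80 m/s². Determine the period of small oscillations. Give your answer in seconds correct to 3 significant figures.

I_cm = (2/3)mr² = 1.498 kg·m². The pivot is at distance d = 0.556 m from the centre of mass.
By the parallel-axis theorem, I = I_cm + md² = 1.498 + 2.247 = 3.746 kg·m².
T = 2π√(I/(mgd)) = 2π√(3.746/(7.27 × 9.80 × 0.556)) = 1.93 s.

1.93 s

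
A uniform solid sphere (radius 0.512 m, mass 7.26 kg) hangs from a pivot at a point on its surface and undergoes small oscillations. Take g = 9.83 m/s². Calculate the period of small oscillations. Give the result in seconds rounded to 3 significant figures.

I_cm = (2/5)mr² = 0.7613 kg·m². The pivot is at distance d = 0.512 m from the centre of mass.
By the parallel-axis theorem, I = I_cm + md² = 0.7613 + 1.903 = 2.664 kg·m².
T = 2π√(I/(mgd)) = 2π√(2.664/(7.26 × 9.83 × 0.512)) = 1.70 s.

1.70 s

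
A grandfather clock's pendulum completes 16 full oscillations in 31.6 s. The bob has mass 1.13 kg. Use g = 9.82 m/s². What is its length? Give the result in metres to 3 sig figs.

T = 31.6/16 = 1.975 s.
From T = 2π√(L/g), L = gT²/(4π²) = 9.82 × 1.975²/(4π²) = 0.970 m.

0.970 m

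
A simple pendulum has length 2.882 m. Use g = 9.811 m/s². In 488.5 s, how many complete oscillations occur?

143

T = 2π√(L/g) = 2π√(2.882/9.811) = 3.4054 s.
Number of complete oscillations = ⌊488.5/3.4054⌋ = ⌊143.45⌋ = 143.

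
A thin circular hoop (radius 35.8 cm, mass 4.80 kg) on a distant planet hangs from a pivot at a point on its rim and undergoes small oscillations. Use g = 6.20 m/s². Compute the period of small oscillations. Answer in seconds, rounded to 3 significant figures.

I_cm = mr² = 0.6152 kg·m². The pivot is at distance d = 0.358 m from the centre of mass.
By the parallel-axis theorem, I = I_cm + md² = 0.6152 + 0.6152 = 1.230 kg·m².
T = 2π√(I/(mgd)) = 2π√(1.230/(4.80 × 6.20 × 0.358)) = 2.14 s.

2.14 s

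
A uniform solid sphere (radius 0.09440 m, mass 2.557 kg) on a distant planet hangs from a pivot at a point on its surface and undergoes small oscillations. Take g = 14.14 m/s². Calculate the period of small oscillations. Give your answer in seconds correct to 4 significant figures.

I_cm = (2/5)mr² = 0.0091145 kg·m². The pivot is at distance d = 0.09440 m from the centre of mass.
By the parallel-axis theorem, I = I_cm + md² = 0.0091145 + 0.022786 = 0.031901 kg·m².
T = 2π√(I/(mgd)) = 2π√(0.031901/(2.557 × 14.14 × 0.09440)) = 0.6074 s.

0.6074 s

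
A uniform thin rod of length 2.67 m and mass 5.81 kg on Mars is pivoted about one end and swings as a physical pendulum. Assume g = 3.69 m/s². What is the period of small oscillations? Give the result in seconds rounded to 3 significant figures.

4.36 s

For a physical pendulum T = 2π√(I/(mgd)), with d = 1.335 m from pivot to centre of mass.
I_cm = mL²/12 = 5.81 × 2.67²/12 = 3.452 kg·m²; I = I_cm + md² = 3.452 + 5.81 × 1.335² = 13.81 kg·m².
T = 2π√(13.81/(5.81 × 3.69 × 1.335)) = 4.36 s.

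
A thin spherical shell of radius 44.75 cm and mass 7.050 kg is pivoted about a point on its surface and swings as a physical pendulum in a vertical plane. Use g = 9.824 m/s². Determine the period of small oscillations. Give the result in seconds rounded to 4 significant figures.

1.731 s

I_cm = (2/3)mr² = 0.94120 kg·m². The pivot is at distance d = 0.4475 m from the centre of mass.
By the parallel-axis theorem, I = I_cm + md² = 0.94120 + 1.4118 = 2.3530 kg·m².
T = 2π√(I/(mgd)) = 2π√(2.3530/(7.050 × 9.824 × 0.4475)) = 1.731 s.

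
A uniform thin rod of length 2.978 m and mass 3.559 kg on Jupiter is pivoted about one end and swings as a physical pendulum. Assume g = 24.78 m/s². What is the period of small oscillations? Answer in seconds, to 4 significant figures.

For a physical pendulum T = 2π√(I/(mgd)), with d = 1.4890 m from pivot to centre of mass.
I_cm = mL²/12 = 3.559 × 2.978²/12 = 2.6302 kg·m²; I = I_cm + md² = 2.6302 + 3.559 × 1.4890² = 10.521 kg·m².
T = 2π√(10.521/(3.559 × 24.78 × 1.4890)) = 1.778 s.

1.778 s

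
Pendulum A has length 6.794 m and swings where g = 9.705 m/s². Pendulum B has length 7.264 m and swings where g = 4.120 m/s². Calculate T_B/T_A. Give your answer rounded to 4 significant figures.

1.587

T = 2π√(L/g), so T_B/T_A = √((L_B/g_B)/(L_A/g_A)) = √((7.264/4.120)/(6.794/9.705)) = 1.587.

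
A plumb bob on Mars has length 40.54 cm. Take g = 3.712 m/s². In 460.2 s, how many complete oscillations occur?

221

T = 2π√(L/g) = 2π√(0.4054/3.712) = 2.0764 s.
Number of complete oscillations = ⌊460.2/2.0764⌋ = ⌊221.63⌋ = 221.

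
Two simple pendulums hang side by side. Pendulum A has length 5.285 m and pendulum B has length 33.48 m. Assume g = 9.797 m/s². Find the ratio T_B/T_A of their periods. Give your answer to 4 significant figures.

2.517

T ∝ √L, so T_B/T_A = √(L_B/L_A) = √(33.48/5.285) = 2.517.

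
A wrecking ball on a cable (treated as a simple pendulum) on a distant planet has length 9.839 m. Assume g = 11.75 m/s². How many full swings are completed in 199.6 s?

34

T = 2π√(L/g) = 2π√(9.839/11.75) = 5.7496 s.
Number of complete oscillations = ⌊199.6/5.7496⌋ = ⌊34.716⌋ = 34.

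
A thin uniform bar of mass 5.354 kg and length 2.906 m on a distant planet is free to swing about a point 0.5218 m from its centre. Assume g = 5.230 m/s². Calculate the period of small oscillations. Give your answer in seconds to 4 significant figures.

3.758 s

For a physical pendulum T = 2π√(I/(mgd)), with d = 0.52180 m from pivot to centre of mass.
I_cm = mL²/12 = 5.354 × 2.906²/12 = 3.7678 kg·m²; I = I_cm + md² = 3.7678 + 5.354 × 0.52180² = 5.2256 kg·m².
T = 2π√(5.2256/(5.354 × 5.230 × 0.52180)) = 3.758 s.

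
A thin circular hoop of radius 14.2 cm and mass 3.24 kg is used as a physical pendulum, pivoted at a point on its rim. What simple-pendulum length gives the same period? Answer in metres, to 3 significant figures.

The equivalent simple-pendulum length is L_eq = I/(md), where I is about the pivot and d = 0.1420 m.
I_cm = mR² = 0.06533 kg·m², so I = I_cm + md² = 0.06533 + 0.06533 = 0.1307 kg·m².
L_eq = 0.1307/(3.24 × 0.1420) = 0.284 m.

0.284 m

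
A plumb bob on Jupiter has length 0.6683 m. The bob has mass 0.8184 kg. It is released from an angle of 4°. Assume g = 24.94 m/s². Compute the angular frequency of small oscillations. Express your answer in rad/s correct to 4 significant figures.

6.109 rad/s

ω = √(g/L) = √(24.94/0.6683) = 6.109 rad/s.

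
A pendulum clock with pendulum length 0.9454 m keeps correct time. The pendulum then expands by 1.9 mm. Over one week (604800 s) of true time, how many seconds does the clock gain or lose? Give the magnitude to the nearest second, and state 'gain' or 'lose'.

T ∝ √L, so T'/T = √(0.94730/0.9454) = 1.00100.
In 604800 s of true time the clock registers 604800/1.00100 = 604193.2 s, so it loses 607 s.

lose 607 s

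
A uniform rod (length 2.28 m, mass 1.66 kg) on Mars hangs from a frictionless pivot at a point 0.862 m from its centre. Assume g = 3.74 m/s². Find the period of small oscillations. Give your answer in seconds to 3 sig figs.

For a physical pendulum T = 2π√(I/(mgd)), with d = 0.8620 m from pivot to centre of mass.
I_cm = mL²/12 = 1.66 × 2.28²/12 = 0.7191 kg·m²; I = I_cm + md² = 0.7191 + 1.66 × 0.8620² = 1.953 kg·m².
T = 2π√(1.953/(1.66 × 3.74 × 0.8620)) = 3.80 s.

3.80 s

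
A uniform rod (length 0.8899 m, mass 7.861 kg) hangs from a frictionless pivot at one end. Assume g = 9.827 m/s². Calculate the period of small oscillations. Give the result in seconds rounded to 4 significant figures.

1.544 s

For a physical pendulum T = 2π√(I/(mgd)), with d = 0.44495 m from pivot to centre of mass.
I_cm = mL²/12 = 7.861 × 0.8899²/12 = 0.51877 kg·m²; I = I_cm + md² = 0.51877 + 7.861 × 0.44495² = 2.0751 kg·m².
T = 2π√(2.0751/(7.861 × 9.827 × 0.44495)) = 1.544 s.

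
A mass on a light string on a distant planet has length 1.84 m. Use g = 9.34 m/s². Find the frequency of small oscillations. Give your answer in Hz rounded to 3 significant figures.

0.359 Hz

T = 2π√(L/g) = 2π√(1.84/9.34) = 2.789 s, so f = 1/T = 0.359 Hz.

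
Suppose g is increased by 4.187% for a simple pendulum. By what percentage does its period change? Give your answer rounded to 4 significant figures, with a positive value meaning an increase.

T ∝ 1/√g, so T'/T = 1/√(1.0419) = 0.97970.
Percentage change in T = (0.97970 − 1) × 100% = -2.030%.

-2.030%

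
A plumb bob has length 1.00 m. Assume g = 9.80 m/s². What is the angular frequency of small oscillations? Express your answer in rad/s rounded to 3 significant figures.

ω = √(g/L) = √(9.80/1.00) = 3.13 rad/s.

3.13 rad/s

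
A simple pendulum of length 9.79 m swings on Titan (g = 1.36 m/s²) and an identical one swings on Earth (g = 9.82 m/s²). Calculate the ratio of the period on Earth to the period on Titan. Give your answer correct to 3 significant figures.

0.372

T ∝ 1/√g, so T₂/T₁ = √(g₁/g₂) = √(1.36/9.82) = 0.372.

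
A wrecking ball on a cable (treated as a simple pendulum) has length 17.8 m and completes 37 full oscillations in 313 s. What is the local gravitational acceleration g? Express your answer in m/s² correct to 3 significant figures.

9.82 m/s²

T = 313/37 = 8.459 s.
From T = 2π√(L/g), g = 4π²L/T² = 4π² × 17.8/8.459² = 9.82 m/s².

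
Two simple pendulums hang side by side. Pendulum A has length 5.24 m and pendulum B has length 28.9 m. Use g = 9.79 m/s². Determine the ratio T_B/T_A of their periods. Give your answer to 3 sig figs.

2.35

T ∝ √L, so T_B/T_A = √(L_B/L_A) = √(28.9/5.24) = 2.35.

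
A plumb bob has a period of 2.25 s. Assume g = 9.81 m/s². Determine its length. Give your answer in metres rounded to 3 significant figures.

1.26 m

From T = 2π√(L/g), L = gT²/(4π²) = 9.81 × 2.250²/(4π²) = 1.26 m.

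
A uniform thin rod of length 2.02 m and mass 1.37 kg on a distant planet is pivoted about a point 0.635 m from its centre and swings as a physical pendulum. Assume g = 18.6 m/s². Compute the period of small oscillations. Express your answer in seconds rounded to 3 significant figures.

1.58 s

For a physical pendulum T = 2π√(I/(mgd)), with d = 0.6350 m from pivot to centre of mass.
I_cm = mL²/12 = 1.37 × 2.02²/12 = 0.4658 kg·m²; I = I_cm + md² = 0.4658 + 1.37 × 0.6350² = 1.018 kg·m².
T = 2π√(1.018/(1.37 × 18.6 × 0.6350)) = 1.58 s.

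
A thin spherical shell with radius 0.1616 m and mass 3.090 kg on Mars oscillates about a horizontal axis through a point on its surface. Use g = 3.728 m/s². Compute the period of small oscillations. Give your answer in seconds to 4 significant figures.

I_cm = (2/3)mr² = 0.053796 kg·m². The pivot is at distance d = 0.1616 m from the centre of mass.
By the parallel-axis theorem, I = I_cm + md² = 0.053796 + 0.080694 = 0.13449 kg·m².
T = 2π√(I/(mgd)) = 2π√(0.13449/(3.090 × 3.728 × 0.1616)) = 1.689 s.

1.689 s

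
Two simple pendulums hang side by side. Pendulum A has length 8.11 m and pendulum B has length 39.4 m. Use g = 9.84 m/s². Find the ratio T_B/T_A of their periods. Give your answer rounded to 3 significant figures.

2.20

T ∝ √L, so T_B/T_A = √(L_B/L_A) = √(39.4/8.11) = 2.20.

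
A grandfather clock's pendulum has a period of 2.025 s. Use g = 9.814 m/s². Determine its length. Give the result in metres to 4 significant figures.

1.019 m

From T = 2π√(L/g), L = gT²/(4π²) = 9.814 × 2.0250²/(4π²) = 1.019 m.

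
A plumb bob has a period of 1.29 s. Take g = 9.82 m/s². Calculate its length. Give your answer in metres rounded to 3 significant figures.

0.414 m

From T = 2π√(L/g), L = gT²/(4π²) = 9.82 × 1.290²/(4π²) = 0.414 m.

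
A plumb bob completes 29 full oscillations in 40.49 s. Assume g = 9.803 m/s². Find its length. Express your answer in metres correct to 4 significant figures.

T = 40.49/29 = 1.3962 s.
From T = 2π√(L/g), L = gT²/(4π²) = 9.803 × 1.3962²/(4π²) = 0.4841 m.

0.4841 m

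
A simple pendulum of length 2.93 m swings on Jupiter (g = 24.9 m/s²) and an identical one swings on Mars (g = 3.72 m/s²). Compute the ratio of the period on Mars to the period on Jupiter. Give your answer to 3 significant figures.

2.59

T ∝ 1/√g, so T₂/T₁ = √(g₁/g₂) = √(24.9/3.72) = 2.59.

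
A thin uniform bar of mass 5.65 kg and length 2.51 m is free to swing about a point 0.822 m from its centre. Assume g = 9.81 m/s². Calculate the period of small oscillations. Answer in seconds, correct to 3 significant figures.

For a physical pendulum T = 2π√(I/(mgd)), with d = 0.8220 m from pivot to centre of mass.
I_cm = mL²/12 = 5.65 × 2.51²/12 = 2.966 kg·m²; I = I_cm + md² = 2.966 + 5.65 × 0.8220² = 6.784 kg·m².
T = 2π√(6.784/(5.65 × 9.81 × 0.8220)) = 2.42 s.

2.42 s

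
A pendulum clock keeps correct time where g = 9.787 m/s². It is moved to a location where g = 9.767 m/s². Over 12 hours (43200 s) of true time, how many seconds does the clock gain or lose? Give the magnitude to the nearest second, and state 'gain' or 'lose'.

lose 44 s

The clock's period scales as T ∝ 1/√g, so T'/T = √(9.787/9.767) = 1.00102.
In 43200 s of true time the clock registers 43200/1.00102 = 43155.8 s, so it loses 44 s.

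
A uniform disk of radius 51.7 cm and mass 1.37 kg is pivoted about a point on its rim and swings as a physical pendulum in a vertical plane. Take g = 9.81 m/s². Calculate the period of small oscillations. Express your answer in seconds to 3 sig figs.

I_cm = ½mr² = 0.1831 kg·m². The pivot is at distance d = 0.517 m from the centre of mass.
By the parallel-axis theorem, I = I_cm + md² = 0.1831 + 0.3662 = 0.5493 kg·m².
T = 2π√(I/(mgd)) = 2π√(0.5493/(1.37 × 9.81 × 0.517)) = 1.77 s.

1.77 s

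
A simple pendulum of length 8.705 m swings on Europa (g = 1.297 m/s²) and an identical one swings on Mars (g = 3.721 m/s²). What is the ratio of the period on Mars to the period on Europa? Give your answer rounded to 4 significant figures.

0.5904

T ∝ 1/√g, so T₂/T₁ = √(g₁/g₂) = √(1.297/3.721) = 0.5904.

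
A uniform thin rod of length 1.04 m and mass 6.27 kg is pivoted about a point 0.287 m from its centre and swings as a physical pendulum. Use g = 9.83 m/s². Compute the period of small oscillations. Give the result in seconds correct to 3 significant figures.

For a physical pendulum T = 2π√(I/(mgd)), with d = 0.2870 m from pivot to centre of mass.
I_cm = mL²/12 = 6.27 × 1.04²/12 = 0.5651 kg·m²; I = I_cm + md² = 0.5651 + 6.27 × 0.2870² = 1.082 kg·m².
T = 2π√(1.082/(6.27 × 9.83 × 0.2870)) = 1.55 s.

1.55 s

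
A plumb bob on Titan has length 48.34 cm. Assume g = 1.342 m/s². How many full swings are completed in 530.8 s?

T = 2π√(L/g) = 2π√(0.4834/1.342) = 3.7710 s.
Number of complete oscillations = ⌊530.8/3.7710⌋ = ⌊140.76⌋ = 140.

140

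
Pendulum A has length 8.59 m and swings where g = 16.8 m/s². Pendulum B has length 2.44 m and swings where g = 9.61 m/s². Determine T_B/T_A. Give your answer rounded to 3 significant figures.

0.705

T = 2π√(L/g), so T_B/T_A = √((L_B/g_B)/(L_A/g_A)) = √((2.44/9.61)/(8.59/16.8)) = 0.705.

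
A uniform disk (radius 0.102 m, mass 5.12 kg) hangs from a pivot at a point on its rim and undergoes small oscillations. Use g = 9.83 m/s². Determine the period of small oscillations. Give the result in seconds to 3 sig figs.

0.784 s

I_cm = ½mr² = 0.02663 kg·m². The pivot is at distance d = 0.102 m from the centre of mass.
By the parallel-axis theorem, I = I_cm + md² = 0.02663 + 0.05327 = 0.07990 kg·m².
T = 2π√(I/(mgd)) = 2π√(0.07990/(5.12 × 9.83 × 0.102)) = 0.784 s.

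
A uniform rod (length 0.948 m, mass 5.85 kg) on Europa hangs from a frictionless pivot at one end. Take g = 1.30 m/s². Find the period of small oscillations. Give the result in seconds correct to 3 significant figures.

For a physical pendulum T = 2π√(I/(mgd)), with d = 0.4740 m from pivot to centre of mass.
I_cm = mL²/12 = 5.85 × 0.948²/12 = 0.4381 kg·m²; I = I_cm + md² = 0.4381 + 5.85 × 0.4740² = 1.752 kg·m².
T = 2π√(1.752/(5.85 × 1.30 × 0.4740)) = 4.38 s.

4.38 s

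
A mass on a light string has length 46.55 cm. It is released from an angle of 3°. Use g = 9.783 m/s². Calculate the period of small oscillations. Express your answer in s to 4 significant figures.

T = 2π√(L/g) = 2π√(0.4655/9.783) = 2π × 0.21813 = 1.371 s.

1.371 s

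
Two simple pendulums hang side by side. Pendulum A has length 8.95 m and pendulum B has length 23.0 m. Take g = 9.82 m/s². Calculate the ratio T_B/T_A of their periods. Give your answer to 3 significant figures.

T ∝ √L, so T_B/T_A = √(L_B/L_A) = √(23.0/8.95) = 1.60.

1.60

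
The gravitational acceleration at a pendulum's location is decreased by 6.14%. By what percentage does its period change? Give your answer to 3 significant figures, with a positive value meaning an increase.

T ∝ 1/√g, so T'/T = 1/√(0.9386) = 1.032.
Percentage change in T = (1.032 − 1) × 100% = 3.22%.

3.22%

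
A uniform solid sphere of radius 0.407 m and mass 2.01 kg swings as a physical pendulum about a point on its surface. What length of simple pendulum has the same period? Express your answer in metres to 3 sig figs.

0.570 m

The equivalent simple-pendulum length is L_eq = I/(md), where I is about the pivot and d = 0.4070 m.
I_cm = (2/5)mR² = 0.1332 kg·m², so I = I_cm + md² = 0.1332 + 0.3330 = 0.4661 kg·m².
L_eq = 0.4661/(2.01 × 0.4070) = 0.570 m.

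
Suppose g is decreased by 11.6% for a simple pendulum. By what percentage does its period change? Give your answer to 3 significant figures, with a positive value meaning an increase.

T ∝ 1/√g, so T'/T = 1/√(0.8840) = 1.064.
Percentage change in T = (1.064 − 1) × 100% = 6.36%.

6.36%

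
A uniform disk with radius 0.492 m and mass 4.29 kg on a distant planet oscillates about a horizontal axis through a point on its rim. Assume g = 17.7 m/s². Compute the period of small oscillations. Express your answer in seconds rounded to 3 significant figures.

1.28 s

I_cm = ½mr² = 0.5192 kg·m². The pivot is at distance d = 0.492 m from the centre of mass.
By the parallel-axis theorem, I = I_cm + md² = 0.5192 + 1.038 = 1.558 kg·m².
T = 2π√(I/(mgd)) = 2π√(1.558/(4.29 × 17.7 × 0.492)) = 1.28 s.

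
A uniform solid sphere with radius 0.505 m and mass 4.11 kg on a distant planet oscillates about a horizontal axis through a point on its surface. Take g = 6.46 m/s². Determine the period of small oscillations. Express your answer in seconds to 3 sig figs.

I_cm = (2/5)mr² = 0.4193 kg·m². The pivot is at distance d = 0.505 m from the centre of mass.
By the parallel-axis theorem, I = I_cm + md² = 0.4193 + 1.048 = 1.467 kg·m².
T = 2π√(I/(mgd)) = 2π√(1.467/(4.11 × 6.46 × 0.505)) = 2.08 s.

2.08 s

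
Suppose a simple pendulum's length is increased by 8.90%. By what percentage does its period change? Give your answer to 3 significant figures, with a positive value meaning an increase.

4.36%

T ∝ √L, so T'/T = √(1.089) = 1.044.
Percentage change in T = (1.044 − 1) × 100% = 4.36%.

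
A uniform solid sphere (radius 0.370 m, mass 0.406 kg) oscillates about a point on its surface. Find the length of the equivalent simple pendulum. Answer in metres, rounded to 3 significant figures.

The equivalent simple-pendulum length is L_eq = I/(md), where I is about the pivot and d = 0.3700 m.
I_cm = (2/5)mR² = 0.02223 kg·m², so I = I_cm + md² = 0.02223 + 0.05558 = 0.07781 kg·m².
L_eq = 0.07781/(0.406 × 0.3700) = 0.518 m.

0.518 m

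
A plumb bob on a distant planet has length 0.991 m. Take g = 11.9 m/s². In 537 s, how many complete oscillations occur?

T = 2π√(L/g) = 2π√(0.991/11.9) = 1.813 s.
Number of complete oscillations = ⌊537/1.813⌋ = ⌊296.2⌋ = 296.

296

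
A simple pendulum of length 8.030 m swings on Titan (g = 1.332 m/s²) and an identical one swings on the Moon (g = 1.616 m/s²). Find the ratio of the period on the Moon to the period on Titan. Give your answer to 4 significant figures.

T ∝ 1/√g, so T₂/T₁ = √(g₁/g₂) = √(1.332/1.616) = 0.9079.

0.9079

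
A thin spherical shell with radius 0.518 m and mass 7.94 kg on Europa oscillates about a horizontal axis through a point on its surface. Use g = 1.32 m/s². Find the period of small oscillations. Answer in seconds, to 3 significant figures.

I_cm = (2/3)mr² = 1.420 kg·m². The pivot is at distance d = 0.518 m from the centre of mass.
By the parallel-axis theorem, I = I_cm + md² = 1.420 + 2.130 = 3.551 kg·m².
T = 2π√(I/(mgd)) = 2π√(3.551/(7.94 × 1.32 × 0.518)) = 5.08 s.

5.08 s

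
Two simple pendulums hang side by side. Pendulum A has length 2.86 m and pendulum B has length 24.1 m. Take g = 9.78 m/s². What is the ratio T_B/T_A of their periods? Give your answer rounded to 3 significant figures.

2.90

T ∝ √L, so T_B/T_A = √(L_B/L_A) = √(24.1/2.86) = 2.90.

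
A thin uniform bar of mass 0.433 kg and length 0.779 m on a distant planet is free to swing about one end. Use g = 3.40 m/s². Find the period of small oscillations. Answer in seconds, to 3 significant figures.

2.46 s

For a physical pendulum T = 2π√(I/(mgd)), with d = 0.3895 m from pivot to centre of mass.
I_cm = mL²/12 = 0.433 × 0.779²/12 = 0.02190 kg·m²; I = I_cm + md² = 0.02190 + 0.433 × 0.3895² = 0.08759 kg·m².
T = 2π√(0.08759/(0.433 × 3.40 × 0.3895)) = 2.46 s.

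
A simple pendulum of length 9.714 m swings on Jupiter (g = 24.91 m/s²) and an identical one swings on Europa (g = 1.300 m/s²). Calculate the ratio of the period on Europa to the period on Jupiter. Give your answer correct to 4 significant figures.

4.377

T ∝ 1/√g, so T₂/T₁ = √(g₁/g₂) = √(24.91/1.300) = 4.377.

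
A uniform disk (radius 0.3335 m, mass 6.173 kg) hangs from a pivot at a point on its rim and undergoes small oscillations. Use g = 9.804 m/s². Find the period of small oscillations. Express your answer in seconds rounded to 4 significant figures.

1.419 s

I_cm = ½mr² = 0.34329 kg·m². The pivot is at distance d = 0.3335 m from the centre of mass.
By the parallel-axis theorem, I = I_cm + md² = 0.34329 + 0.68657 = 1.0299 kg·m².
T = 2π√(I/(mgd)) = 2π√(1.0299/(6.173 × 9.804 × 0.3335)) = 1.419 s.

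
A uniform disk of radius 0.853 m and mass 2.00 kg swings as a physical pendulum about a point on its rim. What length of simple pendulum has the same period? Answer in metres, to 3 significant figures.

1.28 m

The equivalent simple-pendulum length is L_eq = I/(md), where I is about the pivot and d = 0.8530 m.
I_cm = ½mR² = 0.7276 kg·m², so I = I_cm + md² = 0.7276 + 1.455 = 2.183 kg·m².
L_eq = 2.183/(2.00 × 0.8530) = 1.28 m.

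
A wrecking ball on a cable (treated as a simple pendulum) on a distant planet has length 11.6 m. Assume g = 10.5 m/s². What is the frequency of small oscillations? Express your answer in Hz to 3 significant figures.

T = 2π√(L/g) = 2π√(11.6/10.5) = 6.604 s, so f = 1/T = 0.151 Hz.

0.151 Hz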